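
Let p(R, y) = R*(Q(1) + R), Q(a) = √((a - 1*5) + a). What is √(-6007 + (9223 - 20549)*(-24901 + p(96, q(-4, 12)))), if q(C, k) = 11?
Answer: √(177642303 - 1087296*I*√3) ≈ 13328.0 - 70.65*I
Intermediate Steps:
Q(a) = √(-5 + 2*a) (Q(a) = √((a - 5) + a) = √((-5 + a) + a) = √(-5 + 2*a))
p(R, y) = R*(R + I*√3) (p(R, y) = R*(√(-5 + 2*1) + R) = R*(√(-5 + 2) + R) = R*(√(-3) + R) = R*(I*√3 + R) = R*(R + I*√3))
√(-6007 + (9223 - 20549)*(-24901 + p(96, q(-4, 12)))) = √(-6007 + (9223 - 20549)*(-24901 + 96*(96 + I*√3))) = √(-6007 - 11326*(-24901 + (9216 + 96*I*√3))) = √(-6007 - 11326*(-15685 + 96*I*√3)) = √(-6007 + (177648310 - 1087296*I*√3)) = √(177642303 - 1087296*I*√3)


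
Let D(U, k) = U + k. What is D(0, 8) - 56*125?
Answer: -6992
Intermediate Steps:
D(0, 8) - 56*125 = (0 + 8) - 56*125 = 8 - 7000 = -6992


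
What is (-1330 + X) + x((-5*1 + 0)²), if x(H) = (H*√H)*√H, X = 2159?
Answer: 1454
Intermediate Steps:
x(H) = H² (x(H) = H^(3/2)*√H = H²)
(-1330 + X) + x((-5*1 + 0)²) = (-1330 + 2159) + ((-5*1 + 0)²)² = 829 + ((-5 + 0)²)² = 829 + ((-5)²)² = 829 + 25² = 829 + 625 = 1454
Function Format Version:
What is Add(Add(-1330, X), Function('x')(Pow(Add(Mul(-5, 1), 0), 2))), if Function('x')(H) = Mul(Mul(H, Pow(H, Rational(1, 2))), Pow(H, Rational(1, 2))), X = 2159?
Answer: 1454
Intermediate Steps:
Function('x')(H) = Pow(H, 2) (Function('x')(H) = Mul(Pow(H, Rational(3, 2)), Pow(H, Rational(1, 2))) = Pow(H, 2))
Add(Add(-1330, X), Function('x')(Pow(Add(Mul(-5, 1), 0), 2))) = Add(Add(-1330, 2159), Pow(Pow(Add(Mul(-5, 1), 0), 2), 2)) = Add(829, Pow(Pow(Add(-5, 0), 2), 2)) = Add(829, Pow(Pow(-5, 2), 2)) = Add(829, Pow(25, 2)) = Add(829, 625) = 1454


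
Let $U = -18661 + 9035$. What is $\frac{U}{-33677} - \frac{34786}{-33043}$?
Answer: $\frac{1489560040}{1112789111} \approx 1.3386$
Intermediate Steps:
$U = -9626$
$\frac{U}{-33677} - \frac{34786}{-33043} = - \frac{9626}{-33677} - \frac{34786}{-33043} = \left(-9626\right) \left(- \frac{1}{33677}\right) - - \frac{34786}{33043} = \frac{9626}{33677} + \frac{34786}{33043} = \frac{1489560040}{1112789111}$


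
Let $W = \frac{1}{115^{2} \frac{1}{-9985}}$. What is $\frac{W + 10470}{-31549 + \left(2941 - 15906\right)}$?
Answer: $- \frac{27691153}{117739530} \approx -0.23519$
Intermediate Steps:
$W = - \frac{1997}{2645}$ ($W = \frac{1}{13225 \left(- \frac{1}{9985}\right)} = \frac{1}{- \frac{2645}{1997}} = - \frac{1997}{2645} \approx -0.75501$)
$\frac{W + 10470}{-31549 + \left(2941 - 15906\right)} = \frac{- \frac{1997}{2645} + 10470}{-31549 + \left(2941 - 15906\right)} = \frac{27691153}{2645 \left(-31549 + \left(2941 - 15906\right)\right)} = \frac{27691153}{2645 \left(-31549 - 12965\right)} = \frac{27691153}{2645 \left(-44514\right)} = \frac{27691153}{2645} \left(- \frac{1}{44514}\right) = - \frac{27691153}{117739530}$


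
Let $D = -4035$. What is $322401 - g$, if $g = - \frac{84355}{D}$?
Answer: $\frac{260160736}{807} \approx 3.2238 \cdot 10^{5}$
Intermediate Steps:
$g = \frac{16871}{807}$ ($g = - \frac{84355}{-4035} = \left(-84355\right) \left(- \frac{1}{4035}\right) = \frac{16871}{807} \approx 20.906$)
$322401 - g = 322401 - \frac{16871}{807} = \frac{260160736}{807}$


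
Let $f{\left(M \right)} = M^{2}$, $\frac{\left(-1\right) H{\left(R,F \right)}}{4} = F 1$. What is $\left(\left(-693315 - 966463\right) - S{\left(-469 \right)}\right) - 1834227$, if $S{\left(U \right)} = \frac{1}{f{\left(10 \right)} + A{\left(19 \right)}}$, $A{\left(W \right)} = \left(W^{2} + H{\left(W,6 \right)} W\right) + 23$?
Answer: $- \frac{97832141}{28} \approx -3.494 \cdot 10^{6}$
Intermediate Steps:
$H{\left(R,F \right)} = - 4 F$ ($H{\left(R,F \right)} = - 4 F 1 = - 4 F$)
$A{\left(W \right)} = 23 + W^{2} - 24 W$ ($A{\left(W \right)} = \left(W^{2} + \left(-4\right) 6 W\right) + 23 = \left(W^{2} - 24 W\right) + 23 = 23 + W^{2} - 24 W$)
$S{\left(U \right)} = \frac{1}{28}$ ($S{\left(U \right)} = \frac{1}{10^{2} + \left(23 + 19^{2} - 456\right)} = \frac{1}{100 + \left(23 + 361 - 456\right)} = \frac{1}{100 - 72} = \frac{1}{28}$)
$\left(\left(-693315 - 966463\right) - S{\left(-469 \right)}\right) - 1834227 = \left(\left(-693315 - 966463\right) - \frac{1}{28}\right) - 1834227 = \left(-1659778 - \frac{1}{28}\right) - 1834227 = - \frac{46473785}{28} - 1834227 = - \frac{97832141}{28}$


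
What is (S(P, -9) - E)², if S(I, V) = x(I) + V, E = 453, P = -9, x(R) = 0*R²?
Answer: 213444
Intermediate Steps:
x(R) = 0
S(I, V) = V (S(I, V) = 0 + V = V)
(S(P, -9) - E)² = (-9 - 1*453)² = (-9 - 453)² = (-462)² = 213444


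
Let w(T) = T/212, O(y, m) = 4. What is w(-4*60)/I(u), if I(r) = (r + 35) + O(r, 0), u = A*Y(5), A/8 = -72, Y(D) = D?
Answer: 20/50191 ≈ 0.00039848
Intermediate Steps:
A = -576 (A = 8*(-72) = -576)
w(T) = T/212 (w(T) = T*(1/212) = T/212)
u = -2880 (u = -576*5 = -2880)
I(r) = 39 + r (I(r) = (r + 35) + 4 = (35 + r) + 4 = 39 + r)
w(-4*60)/I(u) = ((-4*60)/212)/(39 - 2880) = ((1/212)*(-240))/(-2841) = -60/53*(-1/2841) = 20/50191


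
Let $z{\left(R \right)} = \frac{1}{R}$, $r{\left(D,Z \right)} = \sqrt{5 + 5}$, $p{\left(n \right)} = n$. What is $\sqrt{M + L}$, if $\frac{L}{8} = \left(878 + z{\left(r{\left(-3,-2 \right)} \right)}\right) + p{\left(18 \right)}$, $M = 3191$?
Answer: $\frac{\sqrt{258975 + 20 \sqrt{10}}}{5} \approx 101.79$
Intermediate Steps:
$r{\left(D,Z \right)} = \sqrt{10}$
$L = 7168 + \frac{4 \sqrt{10}}{5}$ ($L = 8 \left(\left(878 + \frac{1}{\sqrt{10}}\right) + 18\right) = 8 \left(\left(878 + \frac{\sqrt{10}}{10}\right) + 18\right) = 8 \left(896 + \frac{\sqrt{10}}{10}\right) = 7168 + \frac{4 \sqrt{10}}{5} \approx 7170.5$)
$\sqrt{M + L} = \sqrt{3191 + \left(7168 + \frac{4 \sqrt{10}}{5}\right)} = \sqrt{10359 + \frac{4 \sqrt{10}}{5}}$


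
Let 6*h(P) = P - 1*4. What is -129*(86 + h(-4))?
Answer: -10922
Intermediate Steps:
h(P) = -⅔ + P/6 (h(P) = (P - 1*4)/6 = (P - 4)/6 = (-4 + P)/6 = -⅔ + P/6)
-129*(86 + h(-4)) = -129*(86 + (-⅔ + (⅙)*(-4))) = -129*(86 + (-⅔ - ⅔)) = -129*(86 - 4/3) = -129*254/3 = -10922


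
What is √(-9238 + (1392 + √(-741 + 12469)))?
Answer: √(-7846 + 4*√733) ≈ 87.964*I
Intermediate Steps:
√(-9238 + (1392 + √(-741 + 12469))) = √(-9238 + (1392 + √11728)) = √(-9238 + (1392 + 4*√733)) = √(-7846 + 4*√733)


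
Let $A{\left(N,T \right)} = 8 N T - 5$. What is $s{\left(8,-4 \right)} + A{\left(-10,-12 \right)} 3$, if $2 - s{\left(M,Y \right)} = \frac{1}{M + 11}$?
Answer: $\frac{54472}{19} \approx 2866.9$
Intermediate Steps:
$s{\left(M,Y \right)} = 2 - \frac{1}{11 + M}$ ($s{\left(M,Y \right)} = 2 - \frac{1}{M + 11} = 2 - \frac{1}{11 + M}$)
$A{\left(N,T \right)} = -5 + 8 N T$ ($A{\left(N,T \right)} = 8 N T - 5 = -5 + 8 N T$)
$s{\left(8,-4 \right)} + A{\left(-10,-12 \right)} 3 = \frac{21 + 2 \cdot 8}{11 + 8} + \left(-5 + 8 \left(-10\right) \left(-12\right)\right) 3 = \frac{21 + 16}{19} + \left(-5 + 960\right) 3 = \frac{1}{19} \cdot 37 + 955 \cdot 3 = \frac{37}{19} + 2865 = \frac{54472}{19}$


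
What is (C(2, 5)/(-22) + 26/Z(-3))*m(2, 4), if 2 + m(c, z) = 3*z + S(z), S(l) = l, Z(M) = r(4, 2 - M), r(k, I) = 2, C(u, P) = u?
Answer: 1988/11 ≈ 180.73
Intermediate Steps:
Z(M) = 2
m(c, z) = -2 + 4*z (m(c, z) = -2 + (3*z + z) = -2 + 4*z)
(C(2, 5)/(-22) + 26/Z(-3))*m(2, 4) = (2/(-22) + 26/2)*(-2 + 4*4) = (2*(-1/22) + 26*(½))*(-2 + 16) = (-1/11 + 13)*14 = (142/11)*14 = 1988/11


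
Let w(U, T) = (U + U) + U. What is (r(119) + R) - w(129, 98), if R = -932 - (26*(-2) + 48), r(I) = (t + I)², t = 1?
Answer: 13085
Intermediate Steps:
w(U, T) = 3*U (w(U, T) = 2*U + U = 3*U)
r(I) = (1 + I)²
R = -928 (R = -932 - (-52 + 48) = -932 - 1*(-4) = -932 + 4 = -928)
(r(119) + R) - w(129, 98) = ((1 + 119)² - 928) - 3*129 = (120² - 928) - 1*387 = (14400 - 928) - 387 = 13472 - 387 = 13085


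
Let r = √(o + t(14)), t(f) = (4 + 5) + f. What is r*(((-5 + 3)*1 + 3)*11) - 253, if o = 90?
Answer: -253 + 11*√113 ≈ -136.07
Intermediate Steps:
t(f) = 9 + f
r = √113 (r = √(90 + (9 + 14)) = √(90 + 23) = √113 ≈ 10.630)
r*(((-5 + 3)*1 + 3)*11) - 253 = √113*(((-5 + 3)*1 + 3)*11) - 253 = √113*((-2*1 + 3)*11) - 253 = √113*((-2 + 3)*11) - 253 = √113*(1*11) - 253 = √113*11 - 253 = 11*√113 - 253 = -253 + 11*√113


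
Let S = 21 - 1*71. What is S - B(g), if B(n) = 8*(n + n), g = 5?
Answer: -130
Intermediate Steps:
S = -50 (S = 21 - 71 = -50)
B(n) = 16*n (B(n) = 8*(2*n) = 16*n)
S - B(g) = -50 - 16*5 = -50 - 1*80 = -50 - 80 = -130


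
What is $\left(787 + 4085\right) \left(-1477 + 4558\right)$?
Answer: $15010632$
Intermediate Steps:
$\left(787 + 4085\right) \left(-1477 + 4558\right) = 4872 \cdot 3081 = 15010632$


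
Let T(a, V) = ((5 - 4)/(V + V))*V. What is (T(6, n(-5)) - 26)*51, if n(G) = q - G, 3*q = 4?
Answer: -2601/2 ≈ -1300.5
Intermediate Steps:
q = 4/3 (q = (1/3)*4 = 4/3 ≈ 1.3333)
n(G) = 4/3 - G
T(a, V) = 1/2 (T(a, V) = (1/(2*V))*V = 1/2)
(T(6, n(-5)) - 26)*51 = (1/2 - 26)*51 = -51/2*51 = -2601/2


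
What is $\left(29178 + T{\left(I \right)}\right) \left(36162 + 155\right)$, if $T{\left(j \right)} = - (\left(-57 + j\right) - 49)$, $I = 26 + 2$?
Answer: $1062490152$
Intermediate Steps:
$I = 28$
$T{\left(j \right)} = 106 - j$ ($T{\left(j \right)} = - (-106 + j) = 106 - j$)
$\left(29178 + T{\left(I \right)}\right) \left(36162 + 155\right) = \left(29178 + \left(106 - 28\right)\right) \left(36162 + 155\right) = \left(29178 + \left(106 - 28\right)\right) 36317 = \left(29178 + 78\right) 36317 = 29256 \cdot 36317 = 1062490152$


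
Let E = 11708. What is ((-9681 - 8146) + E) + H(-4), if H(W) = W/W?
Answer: -6118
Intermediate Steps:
H(W) = 1
((-9681 - 8146) + E) + H(-4) = ((-9681 - 8146) + 11708) + 1 = (-17827 + 11708) + 1 = -6119 + 1 = -6118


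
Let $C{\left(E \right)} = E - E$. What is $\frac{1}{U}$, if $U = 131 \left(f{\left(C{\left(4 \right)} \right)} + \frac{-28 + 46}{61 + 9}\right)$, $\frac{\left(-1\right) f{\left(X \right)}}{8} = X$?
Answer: $\frac{35}{1179} \approx 0.029686$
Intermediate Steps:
$C{\left(E \right)} = 0$
$f{\left(X \right)} = - 8 X$
$U = \frac{1179}{35}$ ($U = 131 \left(\left(-8\right) 0 + \frac{-28 + 46}{61 + 9}\right) = 131 \left(0 + \frac{18}{70}\right) = 131 \left(0 + 18 \cdot \frac{1}{70}\right) = 131 \left(0 + \frac{9}{35}\right) = 131 \cdot \frac{9}{35} = \frac{1179}{35} \approx 33.686$)
$\frac{1}{U} = \frac{1}{\frac{1179}{35}} = \frac{35}{1179}$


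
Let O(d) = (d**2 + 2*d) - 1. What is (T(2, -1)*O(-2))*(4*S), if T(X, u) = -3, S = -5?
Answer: -60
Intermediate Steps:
O(d) = -1 + d**2 + 2*d
(T(2, -1)*O(-2))*(4*S) = (-3*(-1 + (-2)**2 + 2*(-2)))*(4*(-5)) = -3*(-1 + 4 - 4)*(-20) = -3*(-1)*(-20) = 3*(-20) = -60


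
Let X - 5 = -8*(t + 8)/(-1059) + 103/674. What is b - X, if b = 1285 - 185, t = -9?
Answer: 781470085/713766 ≈ 1094.9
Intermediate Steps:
X = 3672515/713766 (X = 5 + (-8*(-9 + 8)/(-1059) + 103/674) = 5 + (-8*(-1)*(-1/1059) + 103*(1/674)) = 5 + (8*(-1/1059) + 103/674) = 5 + (-8/1059 + 103/674) = 5 + 103685/713766 = 3672515/713766 ≈ 5.1453)
b = 1100
b - X = 1100 - 1*3672515/713766 = 1100 - 3672515/713766 = 781470085/713766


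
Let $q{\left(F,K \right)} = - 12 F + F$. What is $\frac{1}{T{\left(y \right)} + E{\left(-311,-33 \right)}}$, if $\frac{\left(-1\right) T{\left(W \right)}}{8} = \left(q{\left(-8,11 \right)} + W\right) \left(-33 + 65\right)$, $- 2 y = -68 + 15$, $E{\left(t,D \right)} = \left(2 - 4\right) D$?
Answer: $- \frac{1}{29246} \approx -3.4193 \cdot 10^{-5}$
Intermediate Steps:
$q{\left(F,K \right)} = - 11 F$
$E{\left(t,D \right)} = - 2 D$
$y = \frac{53}{2}$ ($y = - \frac{-68 + 15}{2} = \left(- \frac{1}{2}\right) \left(-53\right) = \frac{53}{2} \approx 26.5$)
$T{\left(W \right)} = -22528 - 256 W$ ($T{\left(W \right)} = - 8 \left(\left(-11\right) \left(-8\right) + W\right) \left(-33 + 65\right) = - 8 \left(88 + W\right) 32 = - 8 \left(2816 + 32 W\right) = -22528 - 256 W$)
$\frac{1}{T{\left(y \right)} + E{\left(-311,-33 \right)}} = \frac{1}{\left(-22528 - 6784\right) - -66} = \frac{1}{\left(-22528 - 6784\right) + 66} = \frac{1}{-29312 + 66} = \frac{1}{-29246} = - \frac{1}{29246}$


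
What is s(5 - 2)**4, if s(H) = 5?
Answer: 625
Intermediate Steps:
s(5 - 2)**4 = 5**4 = 625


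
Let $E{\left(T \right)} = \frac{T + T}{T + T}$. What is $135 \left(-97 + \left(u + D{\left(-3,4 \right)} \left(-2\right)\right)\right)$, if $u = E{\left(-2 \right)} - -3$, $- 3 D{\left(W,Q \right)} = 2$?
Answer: $-12375$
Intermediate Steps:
$D{\left(W,Q \right)} = - \frac{2}{3}$ ($D{\left(W,Q \right)} = \left(- \frac{1}{3}\right) 2 = - \frac{2}{3}$)
$E{\left(T \right)} = 1$ ($E{\left(T \right)} = \frac{2 T}{2 T} = 2 T \frac{1}{2 T} = 1$)
$u = 4$ ($u = 1 - -3 = 1 + 3 = 4$)
$135 \left(-97 + \left(u + D{\left(-3,4 \right)} \left(-2\right)\right)\right) = 135 \left(-97 + \left(4 - - \frac{4}{3}\right)\right) = 135 \left(-97 + \left(4 + \frac{4}{3}\right)\right) = 135 \left(-97 + \frac{16}{3}\right) = 135 \left(- \frac{275}{3}\right) = -12375$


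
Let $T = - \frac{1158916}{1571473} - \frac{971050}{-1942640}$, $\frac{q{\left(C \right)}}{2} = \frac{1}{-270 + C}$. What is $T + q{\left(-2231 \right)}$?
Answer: $- \frac{182027529431403}{763506857810872} \approx -0.23841$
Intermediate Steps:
$q{\left(C \right)} = \frac{2}{-270 + C}$
$T = - \frac{72537772159}{305280630872}$ ($T = \left(-1158916\right) \frac{1}{1571473} - - \frac{97105}{194264} = - \frac{1158916}{1571473} + \frac{97105}{194264} = - \frac{72537772159}{305280630872} \approx -0.23761$)
$T + q{\left(-2231 \right)} = - \frac{72537772159}{305280630872} + \frac{2}{-270 - 2231} = - \frac{72537772159}{305280630872} + \frac{2}{-2501} = - \frac{72537772159}{305280630872} + 2 \left(- \frac{1}{2501}\right) = - \frac{72537772159}{305280630872} - \frac{2}{2501} = - \frac{182027529431403}{763506857810872}$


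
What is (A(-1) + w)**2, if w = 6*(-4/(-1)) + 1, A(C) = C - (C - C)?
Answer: 576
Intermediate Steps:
A(C) = C (A(C) = C - 1*0 = C + 0 = C)
w = 25 (w = 6*(-4*(-1)) + 1 = 6*4 + 1 = 24 + 1 = 25)
(A(-1) + w)**2 = (-1 + 25)**2 = 24**2 = 576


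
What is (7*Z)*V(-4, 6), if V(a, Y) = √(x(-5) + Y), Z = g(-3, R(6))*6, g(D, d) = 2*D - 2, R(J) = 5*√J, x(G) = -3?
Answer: -336*√3 ≈ -581.97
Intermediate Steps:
g(D, d) = -2 + 2*D
Z = -48 (Z = (-2 + 2*(-3))*6 = (-2 - 6)*6 = -8*6 = -48)
V(a, Y) = √(-3 + Y)
(7*Z)*V(-4, 6) = (7*(-48))*√(-3 + 6) = -336*√3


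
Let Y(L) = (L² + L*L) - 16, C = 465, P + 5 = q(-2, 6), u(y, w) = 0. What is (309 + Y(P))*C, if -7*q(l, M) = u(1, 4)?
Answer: 159495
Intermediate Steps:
q(l, M) = 0 (q(l, M) = -⅐*0 = 0)
P = -5 (P = -5 + 0 = -5)
Y(L) = -16 + 2*L² (Y(L) = (L² + L²) - 16 = 2*L² - 16 = -16 + 2*L²)
(309 + Y(P))*C = (309 + (-16 + 2*(-5)²))*465 = (309 + (-16 + 2*25))*465 = (309 + (-16 + 50))*465 = (309 + 34)*465 = 343*465 = 159495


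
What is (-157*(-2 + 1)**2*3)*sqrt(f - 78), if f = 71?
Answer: -471*I*sqrt(7) ≈ -1246.1*I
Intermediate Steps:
(-157*(-2 + 1)**2*3)*sqrt(f - 78) = (-157*(-2 + 1)**2*3)*sqrt(71 - 78) = (-157*(-1)**2*3)*sqrt(-7) = (-157*3)*(I*sqrt(7)) = -471*I*sqrt(7)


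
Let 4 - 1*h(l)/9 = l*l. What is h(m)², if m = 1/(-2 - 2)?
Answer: 321489/256 ≈ 1255.8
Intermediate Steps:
m = -¼ (m = 1/(-4) = -¼ ≈ -0.25000)
h(l) = 36 - 9*l² (h(l) = 36 - 9*l*l = 36 - 9*l²)
h(m)² = (36 - 9*(-¼)²)² = (36 - 9*1/16)² = (36 - 9/16)² = (567/16)² = 321489/256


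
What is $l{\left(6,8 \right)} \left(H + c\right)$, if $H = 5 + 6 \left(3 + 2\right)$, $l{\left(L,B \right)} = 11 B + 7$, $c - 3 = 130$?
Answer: $15960$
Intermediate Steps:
$c = 133$ ($c = 3 + 130 = 133$)
$l{\left(L,B \right)} = 7 + 11 B$
$H = 35$ ($H = 5 + 6 \cdot 5 = 5 + 30 = 35$)
$l{\left(6,8 \right)} \left(H + c\right) = \left(7 + 11 \cdot 8\right) \left(35 + 133\right) = \left(7 + 88\right) 168 = 95 \cdot 168 = 15960$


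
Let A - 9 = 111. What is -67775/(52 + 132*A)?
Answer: -67775/15892 ≈ -4.2647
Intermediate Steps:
A = 120 (A = 9 + 111 = 120)
-67775/(52 + 132*A) = -67775/(52 + 132*120) = -67775/(52 + 15840) = -67775/15892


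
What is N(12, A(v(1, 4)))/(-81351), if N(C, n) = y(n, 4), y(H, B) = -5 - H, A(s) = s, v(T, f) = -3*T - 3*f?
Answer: -10/81351 ≈ -0.00012292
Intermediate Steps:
N(C, n) = -5 - n
N(12, A(v(1, 4)))/(-81351) = (-5 - (-3*1 - 3*4))/(-81351) = (-5 - (-3 - 12))*(-1/81351) = (-5 - 1*(-15))*(-1/81351) = (-5 + 15)*(-1/81351) = 10*(-1/81351) = -10/81351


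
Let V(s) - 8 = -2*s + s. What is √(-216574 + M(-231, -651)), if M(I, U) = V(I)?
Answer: 7*I*√4415 ≈ 465.12*I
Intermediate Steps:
V(s) = 8 - s (V(s) = 8 + (-2*s + s) = 8 - s)
M(I, U) = 8 - I
√(-216574 + M(-231, -651)) = √(-216574 + (8 - 1*(-231))) = √(-216574 + (8 + 231)) = √(-216574 + 239) = √(-216335) = 7*I*√4415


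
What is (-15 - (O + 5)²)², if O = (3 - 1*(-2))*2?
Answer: 57600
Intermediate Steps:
O = 10 (O = (3 + 2)*2 = 5*2 = 10)
(-15 - (O + 5)²)² = (-15 - (10 + 5)²)² = (-15 - 1*15²)² = (-15 - 1*225)² = (-15 - 225)² = (-240)² = 57600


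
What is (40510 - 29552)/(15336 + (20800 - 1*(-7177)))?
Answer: 10958/43313 ≈ 0.25300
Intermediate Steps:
(40510 - 29552)/(15336 + (20800 - 1*(-7177))) = 10958/(15336 + (20800 + 7177)) = 10958/(15336 + 27977) = 10958/43313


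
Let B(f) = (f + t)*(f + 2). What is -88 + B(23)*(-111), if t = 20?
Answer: -119413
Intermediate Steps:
B(f) = (2 + f)*(20 + f) (B(f) = (f + 20)*(f + 2) = (20 + f)*(2 + f) = (2 + f)*(20 + f))
-88 + B(23)*(-111) = -88 + (40 + 23² + 22*23)*(-111) = -88 + (40 + 529 + 506)*(-111) = -88 + 1075*(-111) = -88 - 119325 = -119413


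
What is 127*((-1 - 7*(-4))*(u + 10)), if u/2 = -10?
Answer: -34290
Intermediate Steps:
u = -20 (u = 2*(-10) = -20)
127*((-1 - 7*(-4))*(u + 10)) = 127*((-1 - 7*(-4))*(-20 + 10)) = 127*((-1 + 28)*(-10)) = 127*(27*(-10)) = 127*(-270) = -34290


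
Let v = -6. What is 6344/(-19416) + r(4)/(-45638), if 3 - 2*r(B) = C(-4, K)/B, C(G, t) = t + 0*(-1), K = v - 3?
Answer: -289578439/886107408 ≈ -0.32680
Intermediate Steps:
K = -9 (K = -6 - 3 = -9)
C(G, t) = t (C(G, t) = t + 0 = t)
r(B) = 3/2 + 9/(2*B) (r(B) = 3/2 - (-9)/(2*B) = 3/2 + 9/(2*B))
6344/(-19416) + r(4)/(-45638) = 6344/(-19416) + ((3/2)*(3 + 4)/4)/(-45638) = 6344*(-1/19416) + ((3/2)*(¼)*7)*(-1/45638) = -793/2427 + (21/8)*(-1/45638) = -793/2427 - 21/365104 = -289578439/886107408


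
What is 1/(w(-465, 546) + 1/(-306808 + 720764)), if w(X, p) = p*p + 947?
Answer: 413956/123798923229 ≈ 3.3438e-6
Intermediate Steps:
w(X, p) = 947 + p**2 (w(X, p) = p**2 + 947 = 947 + p**2)
1/(w(-465, 546) + 1/(-306808 + 720764)) = 1/((947 + 546**2) + 1/(-306808 + 720764)) = 1/((947 + 298116) + 1/413956) = 1/(299063 + 1/413956) = 1/(123798923229/413956) = 413956/123798923229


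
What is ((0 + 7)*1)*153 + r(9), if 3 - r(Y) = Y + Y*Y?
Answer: 984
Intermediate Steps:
r(Y) = 3 - Y - Y² (r(Y) = 3 - (Y + Y*Y) = 3 - (Y + Y²) = 3 + (-Y - Y²) = 3 - Y - Y²)
((0 + 7)*1)*153 + r(9) = ((0 + 7)*1)*153 + (3 - 1*9 - 1*9²) = (7*1)*153 + (3 - 9 - 1*81) = 7*153 + (3 - 9 - 81) = 1071 - 87 = 984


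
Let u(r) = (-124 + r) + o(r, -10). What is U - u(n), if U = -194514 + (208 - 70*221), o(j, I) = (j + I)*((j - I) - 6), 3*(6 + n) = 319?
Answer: -1972594/9 ≈ -2.1918e+5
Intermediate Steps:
n = 301/3 (n = -6 + (1/3)*319 = -6 + 319/3 = 301/3 ≈ 100.33)
o(j, I) = (I + j)*(-6 + j - I)
u(r) = -164 + r**2 - 5*r (u(r) = (-124 + r) + (r**2 - 1*(-10)**2 - 6*(-10) - 6*r) = (-124 + r) + (r**2 - 1*100 + 60 - 6*r) = (-124 + r) + (r**2 - 100 + 60 - 6*r) = (-124 + r) + (-40 + r**2 - 6*r) = -164 + r**2 - 5*r)
U = -209776 (U = -194514 + (208 - 15470) = -194514 - 15262 = -209776)
U - u(n) = -209776 - (-164 + (301/3)**2 - 5*301/3) = -209776 - (-164 + 90601/9 - 1505/3) = -209776 - 1*84610/9 = -209776 - 84610/9 = -1972594/9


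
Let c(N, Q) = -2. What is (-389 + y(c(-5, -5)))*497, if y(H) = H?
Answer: -194327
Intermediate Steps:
(-389 + y(c(-5, -5)))*497 = (-389 - 2)*497 = -391*497 = -194327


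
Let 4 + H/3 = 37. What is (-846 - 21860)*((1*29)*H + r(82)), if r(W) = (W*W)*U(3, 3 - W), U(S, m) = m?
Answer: 11996147450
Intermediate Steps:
H = 99 (H = -12 + 3*37 = -12 + 111 = 99)
r(W) = W²*(3 - W) (r(W) = (W*W)*(3 - W) = W²*(3 - W))
(-846 - 21860)*((1*29)*H + r(82)) = (-846 - 21860)*((1*29)*99 + 82²*(3 - 1*82)) = -22706*(29*99 + 6724*(3 - 82)) = -22706*(2871 + 6724*(-79)) = -22706*(2871 - 531196) = -22706*(-528325) = 11996147450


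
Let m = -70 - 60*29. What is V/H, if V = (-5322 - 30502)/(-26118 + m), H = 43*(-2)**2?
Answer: 2239/300226 ≈ 0.0074577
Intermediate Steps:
m = -1810 (m = -70 - 1740 = -1810)
H = 172 (H = 43*4 = 172)
V = 4478/3491 (V = (-5322 - 30502)/(-26118 - 1810) = -35824/(-27928) = -35824*(-1/27928) = 4478/3491 ≈ 1.2827)
V/H = (4478/3491)/172 = (4478/3491)*(1/172) = 2239/300226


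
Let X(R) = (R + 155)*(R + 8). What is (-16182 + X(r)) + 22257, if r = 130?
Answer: 45405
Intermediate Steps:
X(R) = (8 + R)*(155 + R) (X(R) = (155 + R)*(8 + R) = (8 + R)*(155 + R))
(-16182 + X(r)) + 22257 = (-16182 + (1240 + 130**2 + 163*130)) + 22257 = (-16182 + (1240 + 16900 + 21190)) + 22257 = (-16182 + 39330) + 22257 = 23148 + 22257 = 45405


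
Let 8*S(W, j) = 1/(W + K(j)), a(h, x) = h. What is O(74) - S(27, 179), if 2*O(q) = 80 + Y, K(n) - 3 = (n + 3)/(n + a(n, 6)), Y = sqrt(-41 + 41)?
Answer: 1747341/43688 ≈ 39.996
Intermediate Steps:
Y = 0 (Y = sqrt(0) = 0)
K(n) = 3 + (3 + n)/(2*n) (K(n) = 3 + (n + 3)/(n + n) = 3 + (3 + n)/((2*n)) = 3 + (3 + n)*(1/(2*n)) = 3 + (3 + n)/(2*n))
S(W, j) = 1/(8*(W + (3 + 7*j)/(2*j)))
O(q) = 40 (O(q) = (80 + 0)/2 = (1/2)*80 = 40)
O(74) - S(27, 179) = 40 - 179/(4*(3 + 7*179 + 2*27*179)) = 40 - 179/(4*(3 + 1253 + 9666)) = 40 - 179/(4*10922) = 40 - 1*179/43688 = 40 - 179/43688 = 1747341/43688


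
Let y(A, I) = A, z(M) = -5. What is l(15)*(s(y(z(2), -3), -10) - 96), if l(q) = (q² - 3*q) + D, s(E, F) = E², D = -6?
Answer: -12354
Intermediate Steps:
l(q) = -6 + q² - 3*q (l(q) = (q² - 3*q) - 6 = -6 + q² - 3*q)
l(15)*(s(y(z(2), -3), -10) - 96) = (-6 + 15² - 3*15)*((-5)² - 96) = (-6 + 225 - 45)*(25 - 96) = 174*(-71) = -12354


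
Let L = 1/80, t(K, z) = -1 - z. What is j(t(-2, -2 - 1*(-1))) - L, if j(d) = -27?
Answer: -2161/80 ≈ -27.013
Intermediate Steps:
L = 1/80 ≈ 0.012500
j(t(-2, -2 - 1*(-1))) - L = -27 - 1*1/80 = -27 - 1/80 = -2161/80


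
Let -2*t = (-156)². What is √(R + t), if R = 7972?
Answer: 2*I*√1049 ≈ 64.776*I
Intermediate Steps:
t = -12168 (t = -½*(-156)² = -½*24336 = -12168)
√(R + t) = √(7972 - 12168) = √(-4196) = 2*I*√1049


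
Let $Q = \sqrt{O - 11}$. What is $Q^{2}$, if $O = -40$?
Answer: $-51$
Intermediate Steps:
$Q = i \sqrt{51}$ ($Q = \sqrt{-40 - 11} = \sqrt{-51} = i \sqrt{51} \approx 7.1414 i$)
$Q^{2} = \left(i \sqrt{51}\right)^{2} = -51$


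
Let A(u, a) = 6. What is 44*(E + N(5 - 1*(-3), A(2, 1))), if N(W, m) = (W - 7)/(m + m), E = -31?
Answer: -4081/3 ≈ -1360.3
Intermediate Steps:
N(W, m) = (-7 + W)/(2*m) (N(W, m) = (-7 + W)/((2*m)) = (-7 + W)*(1/(2*m)) = (-7 + W)/(2*m))
44*(E + N(5 - 1*(-3), A(2, 1))) = 44*(-31 + (1/2)*(-7 + (5 - 1*(-3)))/6) = 44*(-31 + (1/2)*(1/6)*(-7 + (5 + 3))) = 44*(-31 + (1/2)*(1/6)*(-7 + 8)) = 44*(-31 + (1/2)*(1/6)*1) = 44*(-31 + 1/12) = 44*(-371/12) = -4081/3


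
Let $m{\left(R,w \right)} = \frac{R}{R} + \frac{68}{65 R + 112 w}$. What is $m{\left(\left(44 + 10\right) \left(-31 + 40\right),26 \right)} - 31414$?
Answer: $- \frac{541905629}{17251} \approx -31413.0$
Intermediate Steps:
$m{\left(R,w \right)} = 1 + \frac{68}{65 R + 112 w}$
$m{\left(\left(44 + 10\right) \left(-31 + 40\right),26 \right)} - 31414 = \frac{68 + 65 \left(44 + 10\right) \left(-31 + 40\right) + 112 \cdot 26}{65 \left(44 + 10\right) \left(-31 + 40\right) + 112 \cdot 26} - 31414 = \frac{68 + 65 \cdot 54 \cdot 9 + 2912}{65 \cdot 54 \cdot 9 + 2912} - 31414 = \frac{68 + 65 \cdot 486 + 2912}{65 \cdot 486 + 2912} - 31414 = \frac{68 + 31590 + 2912}{31590 + 2912} - 31414 = \frac{1}{34502} \cdot 34570 - 31414 = \frac{17285}{17251} - 31414 = - \frac{541905629}{17251}$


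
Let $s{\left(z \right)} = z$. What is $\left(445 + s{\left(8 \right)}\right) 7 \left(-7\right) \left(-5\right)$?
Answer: $110985$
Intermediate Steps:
$\left(445 + s{\left(8 \right)}\right) 7 \left(-7\right) \left(-5\right) = \left(445 + 8\right) 7 \left(-7\right) \left(-5\right) = 453 \left(\left(-49\right) \left(-5\right)\right) = 453 \cdot 245 = 110985$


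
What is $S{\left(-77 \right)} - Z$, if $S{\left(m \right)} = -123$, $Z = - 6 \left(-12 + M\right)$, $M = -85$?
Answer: $-705$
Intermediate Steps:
$Z = 582$ ($Z = - 6 \left(-12 - 85\right) = \left(-6\right) \left(-97\right) = 582$)
$S{\left(-77 \right)} - Z = -123 - 582 = -705$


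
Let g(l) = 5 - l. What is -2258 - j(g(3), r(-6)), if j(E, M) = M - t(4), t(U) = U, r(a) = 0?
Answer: -2254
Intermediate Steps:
j(E, M) = -4 + M (j(E, M) = M - 1*4 = M - 4 = -4 + M)
-2258 - j(g(3), r(-6)) = -2258 - (-4 + 0) = -2258 - 1*(-4) = -2258 + 4 = -2254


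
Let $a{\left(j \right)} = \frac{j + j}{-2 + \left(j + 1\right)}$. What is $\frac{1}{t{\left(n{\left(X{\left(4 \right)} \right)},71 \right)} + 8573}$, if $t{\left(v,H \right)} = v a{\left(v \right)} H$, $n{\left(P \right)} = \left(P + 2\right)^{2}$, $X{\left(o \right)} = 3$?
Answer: $\frac{12}{147251} \approx 8.1494 \cdot 10^{-5}$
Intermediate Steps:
$n{\left(P \right)} = \left(2 + P\right)^{2}$
$a{\left(j \right)} = \frac{2 j}{-1 + j}$ ($a{\left(j \right)} = \frac{2 j}{-2 + \left(1 + j\right)} = \frac{2 j}{-1 + j}$)
$t{\left(v,H \right)} = \frac{2 H v^{2}}{-1 + v}$ ($t{\left(v,H \right)} = v \frac{2 v}{-1 + v} H = \frac{2 v^{2}}{-1 + v} H = \frac{2 H v^{2}}{-1 + v}$)
$\frac{1}{t{\left(n{\left(X{\left(4 \right)} \right)},71 \right)} + 8573} = \frac{1}{2 \cdot 71 \left(\left(2 + 3\right)^{2}\right)^{2} \frac{1}{-1 + \left(2 + 3\right)^{2}} + 8573} = \frac{1}{2 \cdot 71 \left(5^{2}\right)^{2} \frac{1}{-1 + 5^{2}} + 8573} = \frac{1}{2 \cdot 71 \cdot 25^{2} \frac{1}{-1 + 25} + 8573} = \frac{1}{2 \cdot 71 \cdot 625 \cdot \frac{1}{24} + 8573} = \frac{1}{\frac{44375}{12} + 8573} = \frac{1}{\frac{147251}{12}} = \frac{12}{147251}$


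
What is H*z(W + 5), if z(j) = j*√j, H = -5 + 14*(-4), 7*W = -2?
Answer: -2013*√231/49 ≈ -624.39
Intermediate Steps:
W = -2/7 (W = (⅐)*(-2) = -2/7 ≈ -0.28571)
H = -61 (H = -5 - 56 = -61)
z(j) = j^(3/2)
H*z(W + 5) = -61*(-2/7 + 5)^(3/2) = -2013*√231/49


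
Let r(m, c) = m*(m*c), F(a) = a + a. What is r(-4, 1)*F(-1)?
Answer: -32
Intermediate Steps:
F(a) = 2*a
r(m, c) = c*m**2 (r(m, c) = m*(c*m) = c*m**2)
r(-4, 1)*F(-1) = (1*(-4)**2)*(2*(-1)) = (1*16)*(-2) = 16*(-2) = -32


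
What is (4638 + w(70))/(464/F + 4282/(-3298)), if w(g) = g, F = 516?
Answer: -1001490468/84905 ≈ -11795.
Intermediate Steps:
(4638 + w(70))/(464/F + 4282/(-3298)) = (4638 + 70)/(464/516 + 4282/(-3298)) = 4708/(464*(1/516) + 4282*(-1/3298)) = 4708/(116/129 - 2141/1649) = 4708/(-84905/212721) = 4708*(-212721/84905) = -1001490468/84905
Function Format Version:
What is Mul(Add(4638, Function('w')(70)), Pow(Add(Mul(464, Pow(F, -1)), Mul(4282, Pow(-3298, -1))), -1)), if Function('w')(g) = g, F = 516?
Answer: Rational(-1001490468, 84905) ≈ -11795.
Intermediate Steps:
Mul(Add(4638, Function('w')(70)), Pow(Add(Mul(464, Pow(F, -1)), Mul(4282, Pow(-3298, -1))), -1)) = Mul(Add(4638, 70), Pow(Add(Mul(464, Pow(516, -1)), Mul(4282, Pow(-3298, -1))), -1)) = Mul(4708, Pow(Add(Mul(464, Rational(1, 516)), Mul(4282, Rational(-1, 3298))), -1)) = Mul(4708, Pow(Add(Rational(116, 129), Rational(-2141, 1649)), -1)) = Mul(4708, Pow(Rational(-84905, 212721), -1)) = Mul(4708, Rational(-212721, 84905)) = Rational(-1001490468, 84905)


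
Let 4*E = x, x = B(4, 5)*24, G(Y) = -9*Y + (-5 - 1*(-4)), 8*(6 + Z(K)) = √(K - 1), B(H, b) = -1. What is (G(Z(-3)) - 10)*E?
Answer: -258 + 27*I/2 ≈ -258.0 + 13.5*I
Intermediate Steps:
Z(K) = -6 + √(-1 + K)/8 (Z(K) = -6 + √(K - 1)/8 = -6 + √(-1 + K)/8)
G(Y) = -1 - 9*Y (G(Y) = -9*Y + (-5 + 4) = -9*Y - 1 = -1 - 9*Y)
x = -24 (x = -1*24 = -24)
E = -6 (E = (¼)*(-24) = -6)
(G(Z(-3)) - 10)*E = ((-1 - 9*(-6 + √(-1 - 3)/8)) - 10)*(-6) = ((-1 - 9*(-6 + √(-4)/8)) - 10)*(-6) = ((-1 - 9*(-6 + (2*I)/8)) - 10)*(-6) = ((-1 - 9*(-6 + I/4)) - 10)*(-6) = ((-1 + (54 - 9*I/4)) - 10)*(-6) = ((53 - 9*I/4) - 10)*(-6) = (43 - 9*I/4)*(-6) = -258 + 27*I/2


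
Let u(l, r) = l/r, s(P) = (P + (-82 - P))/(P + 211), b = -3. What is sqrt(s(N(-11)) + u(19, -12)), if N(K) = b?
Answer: I*sqrt(48126)/156 ≈ 1.4063*I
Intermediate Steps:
N(K) = -3
s(P) = -82/(211 + P)
sqrt(s(N(-11)) + u(19, -12)) = sqrt(-82/(211 - 3) + 19/(-12)) = sqrt(-82/208 + 19*(-1/12)) = sqrt(-82*1/208 - 19/12) = sqrt(-41/104 - 19/12) = sqrt(-617/312) = I*sqrt(48126)/156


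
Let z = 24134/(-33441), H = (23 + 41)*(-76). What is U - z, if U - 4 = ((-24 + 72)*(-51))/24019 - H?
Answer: 3910569747950/803219379 ≈ 4868.6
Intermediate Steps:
H = -4864 (H = 64*(-76) = -4864)
U = 116922044/24019 (U = 4 + (((-24 + 72)*(-51))/24019 - 1*(-4864)) = 4 + ((48*(-51))*(1/24019) + 4864) = 4 + (-2448*1/24019 + 4864) = 4 + (-2448/24019 + 4864) = 4 + 116825968/24019 = 116922044/24019 ≈ 4867.9)
z = -24134/33441 (z = 24134*(-1/33441) = -24134/33441 ≈ -0.72169)
U - z = 116922044/24019 - 1*(-24134/33441) = 116922044/24019 + 24134/33441 = 3910569747950/803219379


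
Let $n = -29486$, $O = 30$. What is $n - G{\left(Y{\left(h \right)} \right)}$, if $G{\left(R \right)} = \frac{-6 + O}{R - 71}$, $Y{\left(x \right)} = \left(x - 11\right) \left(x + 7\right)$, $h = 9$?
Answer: $- \frac{3037034}{103} \approx -29486.0$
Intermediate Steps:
$Y{\left(x \right)} = \left(-11 + x\right) \left(7 + x\right)$
$G{\left(R \right)} = \frac{24}{-71 + R}$ ($G{\left(R \right)} = \frac{-6 + 30}{R - 71} = \frac{24}{-71 + R}$)
$n - G{\left(Y{\left(h \right)} \right)} = -29486 - \frac{24}{-71 - \left(113 - 81\right)} = -29486 - \frac{24}{-71 - 32} = -29486 - \frac{24}{-103} = -29486 - 24 \left(- \frac{1}{103}\right) = -29486 - - \frac{24}{103} = -29486 + \frac{24}{103} = - \frac{3037034}{103}$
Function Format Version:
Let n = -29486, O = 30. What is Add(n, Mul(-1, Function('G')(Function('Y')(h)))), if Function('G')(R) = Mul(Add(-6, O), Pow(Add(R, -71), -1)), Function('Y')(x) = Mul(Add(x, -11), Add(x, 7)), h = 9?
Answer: Rational(-3037034, 103) ≈ -29486.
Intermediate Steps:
Function('Y')(x) = Mul(Add(-11, x), Add(7, x))
Function('G')(R) = Mul(24, Pow(Add(-71, R), -1)) (Function('G')(R) = Mul(Add(-6, 30), Pow(Add(R, -71), -1)) = Mul(24, Pow(Add(-71, R), -1)))
Add(n, Mul(-1, Function('G')(Function('Y')(h)))) = Add(-29486, Mul(-1, Mul(24, Pow(Add(-71, Add(-77, Pow(9, 2), Mul(-4, 9))), -1)))) = Add(-29486, Mul(-1, Mul(24, Pow(Add(-71, Add(-77, 81, -36)), -1)))) = Add(-29486, Mul(-1, Mul(24, Pow(Add(-71, -32), -1)))) = Add(-29486, Mul(-1, Mul(24, Pow(-103, -1)))) = Add(-29486, Mul(-1, Mul(24, Rational(-1, 103)))) = Add(-29486, Mul(-1, Rational(-24, 103))) = Add(-29486, Rational(24, 103)) = Rational(-3037034, 103)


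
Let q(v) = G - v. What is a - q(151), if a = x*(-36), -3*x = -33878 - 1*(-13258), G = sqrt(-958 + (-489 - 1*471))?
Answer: -247289 - I*sqrt(1918) ≈ -2.4729e+5 - 43.795*I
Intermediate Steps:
G = I*sqrt(1918) (G = sqrt(-958 + (-489 - 471)) = sqrt(-958 - 960) = sqrt(-1918) = I*sqrt(1918) ≈ 43.795*I)
x = 20620/3 (x = -(-33878 - 1*(-13258))/3 = -(-33878 + 13258)/3 = -1/3*(-20620) = 20620/3 ≈ 6873.3)
q(v) = -v + I*sqrt(1918) (q(v) = I*sqrt(1918) - v = -v + I*sqrt(1918))
a = -247440 (a = (20620/3)*(-36) = -247440)
a - q(151) = -247440 - (-1*151 + I*sqrt(1918)) = -247440 - (-151 + I*sqrt(1918)) = -247440 + (151 - I*sqrt(1918)) = -247289 - I*sqrt(1918)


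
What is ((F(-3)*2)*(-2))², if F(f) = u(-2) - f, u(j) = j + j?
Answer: 16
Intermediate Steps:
u(j) = 2*j
F(f) = -4 - f (F(f) = 2*(-2) - f = -4 - f)
((F(-3)*2)*(-2))² = (((-4 - 1*(-3))*2)*(-2))² = (((-4 + 3)*2)*(-2))² = (-1*2*(-2))² = (-2*(-2))² = 4² = 16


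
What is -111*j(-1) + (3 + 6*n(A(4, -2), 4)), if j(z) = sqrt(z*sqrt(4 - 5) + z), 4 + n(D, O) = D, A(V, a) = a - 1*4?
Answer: -57 - 111*sqrt(-1 - I) ≈ -107.52 + 121.95*I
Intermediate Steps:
A(V, a) = -4 + a (A(V, a) = a - 4 = -4 + a)
n(D, O) = -4 + D
j(z) = sqrt(z + I*z) (j(z) = sqrt(z*sqrt(-1) + z) = sqrt(z*I + z) = sqrt(I*z + z) = sqrt(z + I*z))
-111*j(-1) + (3 + 6*n(A(4, -2), 4)) = -111*sqrt(-1 - I) + (3 + 6*(-4 + (-4 - 2))) = -111*sqrt(-1 - I) + (3 + 6*(-4 - 6)) = -111*sqrt(-1 - I) + (3 + 6*(-10)) = -111*sqrt(-1 - I) + (3 - 60) = -111*sqrt(-1 - I) - 57 = -57 - 111*sqrt(-1 - I)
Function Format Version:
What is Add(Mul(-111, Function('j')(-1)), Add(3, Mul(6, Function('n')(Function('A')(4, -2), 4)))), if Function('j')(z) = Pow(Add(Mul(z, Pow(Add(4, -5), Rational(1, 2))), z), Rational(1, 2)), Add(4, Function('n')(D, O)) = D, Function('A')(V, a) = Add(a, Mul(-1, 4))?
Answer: Add(-57, Mul(-111, Pow(Add(-1, Mul(-1, I)), Rational(1, 2)))) ≈ Add(-107.52, Mul(121.95, I))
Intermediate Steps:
Function('A')(V, a) = Add(-4, a) (Function('A')(V, a) = Add(a, -4) = Add(-4, a))
Function('n')(D, O) = Add(-4, D)
Function('j')(z) = Pow(Add(z, Mul(I, z)), Rational(1, 2)) (Function('j')(z) = Pow(Add(Mul(z, Pow(-1, Rational(1, 2))), z), Rational(1, 2)) = Pow(Add(Mul(z, I), z), Rational(1, 2)) = Pow(Add(Mul(I, z), z), Rational(1, 2)) = Pow(Add(z, Mul(I, z)), Rational(1, 2)))
Add(Mul(-111, Function('j')(-1)), Add(3, Mul(6, Function('n')(Function('A')(4, -2), 4)))) = Add(Mul(-111, Pow(Mul(-1, Add(1, I)), Rational(1, 2))), Add(3, Mul(6, Add(-4, Add(-4, -2))))) = Add(Mul(-111, Pow(Add(-1, Mul(-1, I)), Rational(1, 2))), Add(3, Mul(6, Add(-4, -6)))) = Add(Mul(-111, Pow(Add(-1, Mul(-1, I)), Rational(1, 2))), Add(3, Mul(6, -10))) = Add(Mul(-111, Pow(Add(-1, Mul(-1, I)), Rational(1, 2))), Add(3, -60)) = Add(Mul(-111, Pow(Add(-1, Mul(-1, I)), Rational(1, 2))), -57) = Add(-57, Mul(-111, Pow(Add(-1, Mul(-1, I)), Rational(1, 2))))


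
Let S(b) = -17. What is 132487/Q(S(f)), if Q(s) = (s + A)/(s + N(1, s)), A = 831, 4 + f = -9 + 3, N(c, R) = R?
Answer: -2252279/407 ≈ -5533.9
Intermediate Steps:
f = -10 (f = -4 + (-9 + 3) = -4 - 6 = -10)
Q(s) = (831 + s)/(2*s) (Q(s) = (s + 831)/(s + s) = (831 + s)/((2*s)) = (831 + s)*(1/(2*s)) = (831 + s)/(2*s))
132487/Q(S(f)) = 132487/(((½)*(831 - 17)/(-17))) = 132487/(((½)*(-1/17)*814)) = 132487/(-407/17) = 132487*(-17/407) = -2252279/407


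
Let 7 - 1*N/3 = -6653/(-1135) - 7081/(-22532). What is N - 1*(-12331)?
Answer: 315413997647/25573820 ≈ 12333.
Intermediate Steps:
N = 63223227/25573820 (N = 21 - 3*(-6653/(-1135) - 7081/(-22532)) = 21 - 3*(-6653*(-1/1135) - 7081*(-1/22532)) = 21 - 3*(6653/1135 + 7081/22532) = 21 - 3*157942331/25573820 = 21 - 473826993/25573820 = 63223227/25573820 ≈ 2.4722)
N - 1*(-12331) = 63223227/25573820 - 1*(-12331) = 63223227/25573820 + 12331 = 315413997647/25573820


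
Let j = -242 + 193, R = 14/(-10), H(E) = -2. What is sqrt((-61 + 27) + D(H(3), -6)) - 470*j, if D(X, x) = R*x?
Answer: 23030 + 8*I*sqrt(10)/5 ≈ 23030.0 + 5.0596*I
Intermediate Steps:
R = -7/5 (R = 14*(-1/10) = -7/5 ≈ -1.4000)
j = -49
D(X, x) = -7*x/5
sqrt((-61 + 27) + D(H(3), -6)) - 470*j = sqrt((-61 + 27) - 7/5*(-6)) - 470*(-49) = sqrt(-34 + 42/5) + 23030 = sqrt(-128/5) + 23030 = 8*I*sqrt(10)/5 + 23030 = 23030 + 8*I*sqrt(10)/5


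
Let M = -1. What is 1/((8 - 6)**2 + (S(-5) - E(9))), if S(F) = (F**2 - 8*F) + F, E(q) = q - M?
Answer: 1/54 ≈ 0.018519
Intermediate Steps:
E(q) = 1 + q (E(q) = q - 1*(-1) = q + 1 = 1 + q)
S(F) = F**2 - 7*F
1/((8 - 6)**2 + (S(-5) - E(9))) = 1/((8 - 6)**2 + (-5*(-7 - 5) - (1 + 9))) = 1/(2**2 + (-5*(-12) - 1*10)) = 1/(4 + (60 - 10)) = 1/(4 + 50) = 1/54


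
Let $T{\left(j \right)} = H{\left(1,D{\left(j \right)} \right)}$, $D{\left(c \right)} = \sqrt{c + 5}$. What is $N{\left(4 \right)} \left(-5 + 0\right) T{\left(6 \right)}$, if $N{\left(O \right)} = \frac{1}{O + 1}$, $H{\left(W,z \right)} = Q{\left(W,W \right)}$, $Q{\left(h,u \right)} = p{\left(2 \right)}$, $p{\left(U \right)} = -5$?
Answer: $5$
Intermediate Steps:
$D{\left(c \right)} = \sqrt{5 + c}$
$Q{\left(h,u \right)} = -5$
$H{\left(W,z \right)} = -5$
$T{\left(j \right)} = -5$
$N{\left(O \right)} = \frac{1}{1 + O}$
$N{\left(4 \right)} \left(-5 + 0\right) T{\left(6 \right)} = \frac{-5 + 0}{1 + 4} \left(-5\right) = \frac{1}{5} \left(-5\right) \left(-5\right) = \left(-1\right) \left(-5\right) = 5$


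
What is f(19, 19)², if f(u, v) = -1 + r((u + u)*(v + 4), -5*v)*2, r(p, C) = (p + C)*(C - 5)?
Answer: 24273951601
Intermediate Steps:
r(p, C) = (-5 + C)*(C + p) (r(p, C) = (C + p)*(-5 + C) = (-5 + C)*(C + p))
f(u, v) = -1 + 50*v + 50*v² - 20*u*(4 + v) - 20*u*v*(4 + v) (f(u, v) = -1 + ((-5*v)² - (-25)*v - 5*(u + u)*(v + 4) + (-5*v)*((u + u)*(v + 4)))*2 = -1 + (25*v² + 25*v - 5*2*u*(4 + v) + (-5*v)*((2*u)*(4 + v)))*2 = -1 + (25*v² + 25*v - 10*u*(4 + v) + (-5*v)*(2*u*(4 + v)))*2 = -1 + (25*v² + 25*v - 10*u*(4 + v) - 10*u*v*(4 + v))*2 = -1 + (25*v + 25*v² - 10*u*(4 + v) - 10*u*v*(4 + v))*2 = -1 + (50*v + 50*v² - 20*u*(4 + v) - 20*u*v*(4 + v)) = -1 + 50*v + 50*v² - 20*u*(4 + v) - 20*u*v*(4 + v))
f(19, 19)² = (-1 + 50*19 + 50*19² - 20*19*(4 + 19) - 20*19*19*(4 + 19))² = (-1 + 950 + 50*361 - 20*19*23 - 20*19*19*23)² = (-1 + 950 + 18050 - 8740 - 166060)² = (-155801)² = 24273951601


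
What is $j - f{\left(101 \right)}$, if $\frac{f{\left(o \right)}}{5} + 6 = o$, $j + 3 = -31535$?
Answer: $-32013$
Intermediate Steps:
$j = -31538$ ($j = -3 - 31535 = -31538$)
$f{\left(o \right)} = -30 + 5 o$
$j - f{\left(101 \right)} = -31538 - \left(-30 + 5 \cdot 101\right) = -31538 - \left(-30 + 505\right) = -31538 - 475 = -32013$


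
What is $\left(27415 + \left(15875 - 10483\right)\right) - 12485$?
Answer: $20322$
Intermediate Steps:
$\left(27415 + \left(15875 - 10483\right)\right) - 12485 = \left(27415 + 5392\right) - 12485 = 32807 - 12485 = 20322$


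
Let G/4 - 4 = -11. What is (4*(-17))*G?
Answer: 1904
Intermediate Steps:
G = -28 (G = 16 + 4*(-11) = 16 - 44 = -28)
(4*(-17))*G = (4*(-17))*(-28) = -68*(-28) = 1904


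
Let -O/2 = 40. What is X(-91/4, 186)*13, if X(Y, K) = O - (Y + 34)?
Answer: -4745/4 ≈ -1186.3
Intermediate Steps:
O = -80 (O = -2*40 = -80)
X(Y, K) = -114 - Y (X(Y, K) = -80 - (Y + 34) = -80 - (34 + Y) = -80 + (-34 - Y) = -114 - Y)
X(-91/4, 186)*13 = (-114 - (-91)/4)*13 = (-114 - 1*(-91/4))*13 = (-114 + 91/4)*13 = -365/4*13 = -4745/4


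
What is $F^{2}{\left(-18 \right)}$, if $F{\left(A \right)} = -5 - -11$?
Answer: $36$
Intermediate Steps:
$F{\left(A \right)} = 6$ ($F{\left(A \right)} = -5 + 11 = 6$)
$F^{2}{\left(-18 \right)} = 6^{2} = 36$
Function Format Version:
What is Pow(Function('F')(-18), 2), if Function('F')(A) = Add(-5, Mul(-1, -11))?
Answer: 36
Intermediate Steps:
Function('F')(A) = 6 (Function('F')(A) = Add(-5, 11) = 6)
Pow(Function('F')(-18), 2) = Pow(6, 2) = 36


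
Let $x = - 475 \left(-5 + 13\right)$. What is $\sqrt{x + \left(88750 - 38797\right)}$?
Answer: $\sqrt{46153} \approx 214.83$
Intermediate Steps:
$x = -3800$ ($x = \left(-475\right) 8 = -3800$)
$\sqrt{x + \left(88750 - 38797\right)} = \sqrt{-3800 + \left(88750 - 38797\right)} = \sqrt{-3800 + 49953} = \sqrt{46153}$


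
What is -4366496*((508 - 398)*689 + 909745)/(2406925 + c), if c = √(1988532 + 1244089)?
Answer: -2589450929303467000/1448321180751 + 1075833658840*√3232621/1448321180751 ≈ -1.7866e+6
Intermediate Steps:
c = √3232621 ≈ 1797.9
-4366496*((508 - 398)*689 + 909745)/(2406925 + c) = -4366496*((508 - 398)*689 + 909745)/(2406925 + √3232621) = -4366496*(110*689 + 909745)/(2406925 + √3232621) = -4366496*(75790 + 909745)/(2406925 + √3232621) = -4366496*985535/(2406925 + √3232621) = -4366496/(481385/197107 + √3232621/985535)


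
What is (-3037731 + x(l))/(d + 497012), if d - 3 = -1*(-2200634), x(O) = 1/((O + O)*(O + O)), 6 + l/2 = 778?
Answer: -28967025156863/25724090265856 ≈ -1.1261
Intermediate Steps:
l = 1544 (l = -12 + 2*778 = -12 + 1556 = 1544)
x(O) = 1/(4*O**2) (x(O) = 1/((2*O)*(2*O)) = 1/(4*O**2))
d = 2200637 (d = 3 - 1*(-2200634) = 3 + 2200634 = 2200637)
(-3037731 + x(l))/(d + 497012) = (-3037731 + (1/4)/1544**2)/(2200637 + 497012) = (-3037731 + (1/4)*(1/2383936))/2697649 = (-3037731 + 1/9535744)*(1/2697649) = -28967025156863/9535744*1/2697649 = -28967025156863/25724090265856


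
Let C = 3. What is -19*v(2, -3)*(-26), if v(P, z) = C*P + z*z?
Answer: 7410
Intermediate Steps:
v(P, z) = z² + 3*P (v(P, z) = 3*P + z*z = 3*P + z² = z² + 3*P)
-19*v(2, -3)*(-26) = -19*((-3)² + 3*2)*(-26) = -19*(9 + 6)*(-26) = -19*15*(-26) = -285*(-26) = 7410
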